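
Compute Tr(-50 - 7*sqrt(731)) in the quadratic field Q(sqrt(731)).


Tr(a + b*sqrt(d)) = (a + b*sqrt(d)) + (a - b*sqrt(d)) = 2a
= 2 * (-50)
= -100

-100


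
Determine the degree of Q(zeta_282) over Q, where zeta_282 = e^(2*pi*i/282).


The degree equals Euler's totient phi(282).
282 = 2 * 3 * 47
phi(282) = 92

92


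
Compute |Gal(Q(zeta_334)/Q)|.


|Gal(Q(zeta_334)/Q)| = phi(334)
= 166

166


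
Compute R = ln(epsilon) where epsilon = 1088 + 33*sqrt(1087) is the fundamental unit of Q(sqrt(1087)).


epsilon = 1088 + 33*sqrt(1087)
= 2175.9995
R = ln(2175.9995)
= 7.6852

7.6852


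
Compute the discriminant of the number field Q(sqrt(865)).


For K = Q(sqrt(d)) with d squarefree: disc(K) = d if d = 1 mod 4, and disc(K) = 4d if d = 2 or 3 mod 4.
Here d = 865, and d mod 4 = 1.
d = 1 mod 4 (O_K = Z[(1+sqrt(d))/2]), so disc(K) = d = 865

865


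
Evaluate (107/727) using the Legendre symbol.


p = 727 is prime, so compute (107/727) with the reciprocity algorithm (Jacobi-symbol steps: pull out 2s via (2/n), flip via reciprocity, reduce):
  reciprocity: (107/727) -> -(727/107)
  reduce: (85/107)
  reciprocity: (85/107) -> +(107/85)
  reduce: (22/85)
  pull out 2: (2/85) = -1  (since 85 mod 8 = 5)
  reciprocity: (11/85) -> +(85/11)
  reduce: (8/11)
  pull out 2: (2/11) = -1  (since 11 mod 8 = 3)
  pull out 2: (2/11) = -1  (since 11 mod 8 = 3)
  pull out 2: (2/11) = -1  (since 11 mod 8 = 3)
  (1/11) = 1
Product of signs = -1
(107/727) = -1

-1


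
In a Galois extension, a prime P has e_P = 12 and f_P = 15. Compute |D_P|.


|D_P| = e * f
= 12 * 15
= 180

180


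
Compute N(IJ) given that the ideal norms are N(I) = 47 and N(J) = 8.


N(IJ) = N(I) * N(J)
= 47 * 8
= 376

376


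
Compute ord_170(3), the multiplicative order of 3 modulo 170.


We want ord_170(3), the smallest k >= 1 with 3^k = 1 mod 170.
n = 170 = 2 * 5 * 17, phi(170) = 64; the order divides phi(n).
Divisors of 64: 1, 2, 4, 8, 16, 32, 64
Repeated squaring mod 170: 3^1 = 3, 3^2 = 9, 3^4 = 81, 3^8 = 101, 3^16 = 1, 3^32 = 1, 3^64 = 1
Test divisors in increasing order:
  k=1: 3^1 = 3 mod 170
  k=2: 3^2 = 9 mod 170
  k=4: 3^4 = 81 mod 170
  k=8: 3^8 = 101 mod 170
  k=16: 3^16 = 1 mod 170  <- first divisor giving 1
Order = 16

16


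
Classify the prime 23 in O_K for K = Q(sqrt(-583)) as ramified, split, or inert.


K = Q(sqrt(-583)). Since d mod 4 = 1, disc(K) = -583.
Check p | disc: -583 mod 23 = 15.
p does not divide disc. Compute Legendre symbol (d/p):
15^((23-1)/2) mod 23 = -1
(d/p) = -1, so p is inert: (p) stays prime with e=1, f=2, g=1.
Therefore p is inert.

inert


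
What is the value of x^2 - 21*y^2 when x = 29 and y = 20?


x^2 - d*y^2
= 29^2 - 21*20^2
= 841 - 8400
= -7559

-7559


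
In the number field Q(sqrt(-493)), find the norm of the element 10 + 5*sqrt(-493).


N(a + b*sqrt(d)) = a^2 - d*b^2
= (10)^2 - (-493)*(5)^2
= 100 + 12325
= 12425

12425


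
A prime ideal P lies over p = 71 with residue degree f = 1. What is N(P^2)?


N(P^a) = p^(a*f)
= 71^(2*1)
= 71^2
= 5041

5041


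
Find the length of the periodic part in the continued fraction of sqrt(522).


Run the CF algorithm for sqrt(522).
a_0 = floor(sqrt(522)) = 22; set m_0=0, q_0=1.
Recurrence: m' = q*a - m,  q' = (d - m'^2)/q,  a' = floor((a_0 + m')/q').
  step 1: m=22, q=38, a=1
  step 2: m=16, q=7, a=5
  step 3: m=19, q=23, a=1
  step 4: m=4, q=22, a=1
  step 5: m=18, q=9, a=4
  step 6: m=18, q=22, a=1
  step 7: m=4, q=23, a=1
  step 8: m=19, q=7, a=5
  step 9: m=16, q=38, a=1
  step 10: m=22, q=1, a=44
a_10 = 2*a_0 = 44, so the period closes here.
sqrt(522) = [22; 1, 5, 1, 1, 4, 1, 1, 5, 1, 44]
Period length = 10

10


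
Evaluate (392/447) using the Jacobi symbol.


Compute (392/447) via quadratic reciprocity:
  pull out 2: (2/447) = +1  (since 447 mod 8 = 7)
  pull out 2: (2/447) = +1  (since 447 mod 8 = 7)
  pull out 2: (2/447) = +1  (since 447 mod 8 = 7)
  reciprocity: (49/447) -> +(447/49)
  reduce: (6/49)
  pull out 2: (2/49) = +1  (since 49 mod 8 = 1)
  reciprocity: (3/49) -> +(49/3)
  reduce: (1/3)
  (1/3) = 1
Product of signs = 1

1


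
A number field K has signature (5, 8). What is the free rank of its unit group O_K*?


By Dirichlet's unit theorem:
rank = r1 + r2 - 1
= 5 + 8 - 1
= 12

12


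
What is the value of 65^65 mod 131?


p = 131 is prime and the exponent is (p-1)/2 = 65, so by Euler's criterion 65^65 = (65/131) = +1 or -1 mod 131.
Compute by square-and-multiply:
  65 = 64 + 1 (binary 1000001)
  Repeated squaring mod 131: 65^1 = 65, 65^2 = 33, 65^4 = 41, 65^8 = 109, 65^16 = 91, 65^32 = 28, 65^64 = 129
  65^65 = 65^64 * 65^1 = 129 * 65 mod 131
    129 * 65 = 8385 = 1 mod 131
  65^65 = 1 mod 131
Result 1: 65 is a quadratic residue mod 131.
65^65 mod 131 = 1

1


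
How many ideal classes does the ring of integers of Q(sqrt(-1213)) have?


K = Q(sqrt(-1213)). d mod 4 = 3, so D = disc(K) = 4d = -4852
h(K) equals the number of primitive reduced positive-definite forms (a, b, c) = a*x^2 + b*x*y + c*y^2 with b^2 - 4ac = D,
where reduced means |b| <= a <= c, with b >= 0 whenever |b| = a or a = c, and primitive means gcd(a, b, c) = 1.
Reduced forces 3a^2 <= |D| = 4852, so 1 <= a <= 40; b must have the parity of D, and c = (b^2 - D)/(4a) must be an integer >= a.
Enumerate a = 1..40, b in [-a, a]:
  a=1: (1, 0, 1213)  [1]
  a=2: (2, 2, 607)  [1]
  a=3..12: none
  a=13: (13, -6, 94), (13, 6, 94)  [2]
  a=14..22: none
  a=23: (23, -22, 58), (23, 22, 58)  [2]
  a=24..25: none
  a=26: (26, -6, 47), (26, 6, 47)  [2]
  a=27..28: none
  a=29: (29, -22, 46), (29, 22, 46)  [2]
  a=30..40: none
Total reduced forms: 1 + 1 + 2 + 2 + 2 + 2 = 10
h = 10

10


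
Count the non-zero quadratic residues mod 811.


For prime p, the number of non-zero quadratic residues is (p-1)/2.
= (811-1)/2
= 405

405


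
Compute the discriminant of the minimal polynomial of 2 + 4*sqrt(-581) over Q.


The element 2 + 4*sqrt(-581) has minimal polynomial:
x^2 - 4*x + 9300
Discriminant = (-4)^2 - 4*(9300)
= 16 - 37200
= -37184

-37184


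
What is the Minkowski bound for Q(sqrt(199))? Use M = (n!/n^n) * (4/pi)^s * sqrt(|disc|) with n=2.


d = 199, d mod 4 = 3, so disc(K) = 4d = 796; |disc(K)| = 796
Real quadratic field, so n = 2, s = r2 = 0, r1 = 2
M = (n!/n^n) * (4/pi)^s * sqrt(|disc(K)|) = (2!/2^2) * (4/pi)^0 * sqrt(796)
= 0.5 * 1.000000 * 28.213472
= 14.1067

14.1067


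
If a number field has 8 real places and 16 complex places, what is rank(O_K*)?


By Dirichlet's unit theorem:
rank = r1 + r2 - 1
= 8 + 16 - 1
= 23

23


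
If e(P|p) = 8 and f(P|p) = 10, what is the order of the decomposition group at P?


|D_P| = e * f
= 8 * 10
= 80

80


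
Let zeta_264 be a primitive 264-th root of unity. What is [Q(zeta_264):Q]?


The degree equals Euler's totient phi(264).
264 = 2^3 * 3 * 11
phi(264) = 80

80


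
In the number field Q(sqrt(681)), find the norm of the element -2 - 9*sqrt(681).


N(a + b*sqrt(d)) = a^2 - d*b^2
= (-2)^2 - (681)*(-9)^2
= 4 - 55161
= -55157

-55157


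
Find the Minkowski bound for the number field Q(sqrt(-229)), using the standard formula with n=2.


d = -229, d mod 4 = 3, so disc(K) = 4d = -916; |disc(K)| = 916
Imaginary quadratic field, so n = 2, s = r2 = 1, r1 = 0
M = (n!/n^n) * (4/pi)^s * sqrt(|disc(K)|) = (2!/2^2) * (4/pi)^1 * sqrt(916)
= 0.5 * 1.273240 * 30.265492
= 19.2676

19.2676


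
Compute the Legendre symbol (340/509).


p = 509 is prime, so compute (340/509) with the reciprocity algorithm (Jacobi-symbol steps: pull out 2s via (2/n), flip via reciprocity, reduce):
  pull out 2: (2/509) = -1  (since 509 mod 8 = 5)
  pull out 2: (2/509) = -1  (since 509 mod 8 = 5)
  reciprocity: (85/509) -> +(509/85)
  reduce: (84/85)
  pull out 2: (2/85) = -1  (since 85 mod 8 = 5)
  pull out 2: (2/85) = -1  (since 85 mod 8 = 5)
  reciprocity: (21/85) -> +(85/21)
  reduce: (1/21)
  (1/21) = 1
Product of signs = 1
(340/509) = 1

1


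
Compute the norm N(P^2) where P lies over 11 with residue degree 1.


N(P^a) = p^(a*f)
= 11^(2*1)
= 11^2
= 121

121


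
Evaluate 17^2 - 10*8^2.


x^2 - d*y^2
= 17^2 - 10*8^2
= 289 - 640
= -351

-351


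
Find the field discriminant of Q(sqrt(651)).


For K = Q(sqrt(d)) with d squarefree: disc(K) = d if d = 1 mod 4, and disc(K) = 4d if d = 2 or 3 mod 4.
Here d = 651, and d mod 4 = 3.
d = 3 mod 4, not 1 (O_K = Z[sqrt(d)]), so disc(K) = 4d = 4 * (651) = 2604

2604


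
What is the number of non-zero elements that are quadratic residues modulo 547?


For prime p, the number of non-zero quadratic residues is (p-1)/2.
= (547-1)/2
= 273

273


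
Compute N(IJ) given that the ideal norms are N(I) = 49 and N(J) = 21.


N(IJ) = N(I) * N(J)
= 49 * 21
= 1029

1029


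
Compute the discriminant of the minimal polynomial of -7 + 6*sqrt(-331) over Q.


The element -7 + 6*sqrt(-331) has minimal polynomial:
x^2 + 14*x + 11965
Discriminant = (14)^2 - 4*(11965)
= 196 - 47860
= -47664

-47664


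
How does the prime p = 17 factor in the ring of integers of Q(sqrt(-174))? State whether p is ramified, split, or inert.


K = Q(sqrt(-174)). Since d mod 4 = 2, disc(K) = -696.
Check p | disc: -696 mod 17 = 1.
p does not divide disc. Compute Legendre symbol (d/p):
13^((17-1)/2) mod 17 = 1
(d/p) = 1, so p splits: (p) = P*P' with e=1, f=1, g=2.
Therefore p is split.

split


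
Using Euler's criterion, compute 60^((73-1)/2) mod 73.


p = 73 is prime and the exponent is (p-1)/2 = 36, so by Euler's criterion 60^36 = (60/73) = +1 or -1 mod 73.
Compute by square-and-multiply:
  36 = 32 + 4 (binary 100100)
  Repeated squaring mod 73: 60^1 = 60, 60^2 = 23, 60^4 = 18, 60^8 = 32, 60^16 = 2, 60^32 = 4
  60^36 = 60^32 * 60^4 = 4 * 18 mod 73
    4 * 18 = 72 = 72 mod 73
  60^36 = 72 mod 73
Result 72 = p - 1 = -1 mod 73: 60 is a quadratic non-residue mod 73. As a residue in [0, p-1] the value is 72.
60^36 mod 73 = 72

72


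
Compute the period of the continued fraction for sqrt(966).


Run the CF algorithm for sqrt(966).
a_0 = floor(sqrt(966)) = 31; set m_0=0, q_0=1.
Recurrence: m' = q*a - m,  q' = (d - m'^2)/q,  a' = floor((a_0 + m')/q').
  step 1: m=31, q=5, a=12
  step 2: m=29, q=25, a=2
  step 3: m=21, q=21, a=2
  step 4: m=21, q=25, a=2
  step 5: m=29, q=5, a=12
  step 6: m=31, q=1, a=62
a_6 = 2*a_0 = 62, so the period closes here.
sqrt(966) = [31; 12, 2, 2, 2, 12, 62]
Period length = 6

6


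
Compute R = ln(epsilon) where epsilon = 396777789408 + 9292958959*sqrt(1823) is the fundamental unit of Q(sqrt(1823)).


epsilon = 396777789408 + 9292958959*sqrt(1823)
= 7.9356e+11
R = ln(7.9356e+11)
= 27.3998

27.3998


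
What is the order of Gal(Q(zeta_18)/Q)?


|Gal(Q(zeta_18)/Q)| = phi(18)
= 6

6


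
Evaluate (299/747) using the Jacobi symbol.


Compute (299/747) via quadratic reciprocity:
  reciprocity: (299/747) -> -(747/299)
  reduce: (149/299)
  reciprocity: (149/299) -> +(299/149)
  reduce: (1/149)
  (1/149) = 1
Product of signs = -1

-1


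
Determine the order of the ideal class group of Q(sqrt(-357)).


K = Q(sqrt(-357)). d mod 4 = 3, so D = disc(K) = 4d = -1428
h(K) equals the number of primitive reduced positive-definite forms (a, b, c) = a*x^2 + b*x*y + c*y^2 with b^2 - 4ac = D,
where reduced means |b| <= a <= c, with b >= 0 whenever |b| = a or a = c, and primitive means gcd(a, b, c) = 1.
Reduced forces 3a^2 <= |D| = 1428, so 1 <= a <= 21; b must have the parity of D, and c = (b^2 - D)/(4a) must be an integer >= a.
Enumerate a = 1..21, b in [-a, a]:
  a=1: (1, 0, 357)  [1]
  a=2: (2, 2, 179)  [1]
  a=3: (3, 0, 119)  [1]
  a=4..5: none
  a=6: (6, 6, 61)  [1]
  a=7: (7, 0, 51)  [1]
  a=8..13: none
  a=14: (14, 14, 29)  [1]
  a=15..16: none
  a=17: (17, 0, 21)  [1]
  a=18: none
  a=19: (19, 4, 19)  [1]
  a=20..21: none
Total reduced forms: 1 + 1 + 1 + 1 + 1 + 1 + 1 + 1 = 8
h = 8

8


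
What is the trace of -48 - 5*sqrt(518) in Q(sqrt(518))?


Tr(a + b*sqrt(d)) = (a + b*sqrt(d)) + (a - b*sqrt(d)) = 2a
= 2 * (-48)
= -96

-96


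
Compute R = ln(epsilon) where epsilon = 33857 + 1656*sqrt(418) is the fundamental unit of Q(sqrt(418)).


epsilon = 33857 + 1656*sqrt(418)
= 67714.0000
R = ln(67714.0000)
= 11.1230

11.1230


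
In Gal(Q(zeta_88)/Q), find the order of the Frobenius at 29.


The Frobenius at p in Gal(Q(zeta_n)/Q) = (Z/nZ)* is the class of p, so its order is ord_88(29), the smallest k >= 1 with 29^k = 1 mod 88.
n = 88 = 2^3 * 11, phi(88) = 40; the order divides phi(n).
Divisors of 40: 1, 2, 4, 5, 8, 10, 20, 40
Repeated squaring mod 88: 29^1 = 29, 29^2 = 49, 29^4 = 25, 29^8 = 9, 29^16 = 81, 29^32 = 49
Test divisors in increasing order:
  k=1: 29^1 = 29 mod 88
  k=2: 29^2 = 49 mod 88
  k=4: 29^4 = 25 mod 88
  k=5: 29^5 = 25 * 29 = 21 mod 88
  k=8: 29^8 = 9 mod 88
  k=10: 29^10 = 9 * 49 = 1 mod 88  <- first divisor giving 1
Order = 10

10


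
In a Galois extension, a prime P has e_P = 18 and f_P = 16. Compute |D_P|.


|D_P| = e * f
= 18 * 16
= 288

288


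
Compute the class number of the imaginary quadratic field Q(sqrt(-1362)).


K = Q(sqrt(-1362)). d mod 4 = 2, so D = disc(K) = 4d = -5448
h(K) equals the number of primitive reduced positive-definite forms (a, b, c) = a*x^2 + b*x*y + c*y^2 with b^2 - 4ac = D,
where reduced means |b| <= a <= c, with b >= 0 whenever |b| = a or a = c, and primitive means gcd(a, b, c) = 1.
Reduced forces 3a^2 <= |D| = 5448, so 1 <= a <= 42; b must have the parity of D, and c = (b^2 - D)/(4a) must be an integer >= a.
Enumerate a = 1..42, b in [-a, a]:
  a=1: (1, 0, 1362)  [1]
  a=2: (2, 0, 681)  [1]
  a=3: (3, 0, 454)  [1]
  a=4..5: none
  a=6: (6, 0, 227)  [1]
  a=7..12: none
  a=13: (13, -8, 106), (13, 8, 106)  [2]
  a=14..16: none
  a=17: (17, -14, 83), (17, 14, 83)  [2]
  a=18: none
  a=19: (19, -10, 73), (19, 10, 73)  [2]
  a=20..22: none
  a=23: (23, -16, 62), (23, 16, 62)  [2]
  a=24..25: none
  a=26: (26, -8, 53), (26, 8, 53)  [2]
  a=27..28: none
  a=29: (29, -2, 47), (29, 2, 47)  [2]
  a=30: none
  a=31: (31, -16, 46), (31, 16, 46)  [2]
  a=32..33: none
  a=34: (34, -20, 43), (34, 20, 43)  [2]
  a=35..36: none
  a=37: (37, -18, 39), (37, 18, 39)  [2]
  a=38: (38, -28, 41), (38, 28, 41)  [2]
  a=39..42: none
Total reduced forms: 1 + 1 + 1 + 1 + 2 + 2 + 2 + 2 + 2 + 2 + 2 + 2 + 2 + 2 = 24
h = 24

24


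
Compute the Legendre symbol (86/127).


p = 127 is prime, so compute (86/127) with the reciprocity algorithm (Jacobi-symbol steps: pull out 2s via (2/n), flip via reciprocity, reduce):
  pull out 2: (2/127) = +1  (since 127 mod 8 = 7)
  reciprocity: (43/127) -> -(127/43)
  reduce: (41/43)
  reciprocity: (41/43) -> +(43/41)
  reduce: (2/41)
  pull out 2: (2/41) = +1  (since 41 mod 8 = 1)
  (1/41) = 1
Product of signs = -1
(86/127) = -1

-1


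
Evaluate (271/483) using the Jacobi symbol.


Compute (271/483) via quadratic reciprocity:
  reciprocity: (271/483) -> -(483/271)
  reduce: (212/271)
  pull out 2: (2/271) = +1  (since 271 mod 8 = 7)
  pull out 2: (2/271) = +1  (since 271 mod 8 = 7)
  reciprocity: (53/271) -> +(271/53)
  reduce: (6/53)
  pull out 2: (2/53) = -1  (since 53 mod 8 = 5)
  reciprocity: (3/53) -> +(53/3)
  reduce: (2/3)
  pull out 2: (2/3) = -1  (since 3 mod 8 = 3)
  (1/3) = 1
Product of signs = -1

-1


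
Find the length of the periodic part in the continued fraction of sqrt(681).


Run the CF algorithm for sqrt(681).
a_0 = floor(sqrt(681)) = 26; set m_0=0, q_0=1.
Recurrence: m' = q*a - m,  q' = (d - m'^2)/q,  a' = floor((a_0 + m')/q').
  step 1: m=26, q=5, a=10
  step 2: m=24, q=21, a=2
  step 3: m=18, q=17, a=2
  step 4: m=16, q=25, a=1
  step 5: m=9, q=24, a=1
  step 6: m=15, q=19, a=2
  step 7: m=23, q=8, a=6
  step 8: m=25, q=7, a=7
  step 9: m=24, q=15, a=3
  step 10: m=21, q=16, a=2
  step 11: m=11, q=35, a=1
  step 12: m=24, q=3, a=16
  step 13: m=24, q=35, a=1
  step 14: m=11, q=16, a=2
  step 15: m=21, q=15, a=3
  step 16: m=24, q=7, a=7
  step 17: m=25, q=8, a=6
  step 18: m=23, q=19, a=2
  step 19: m=15, q=24, a=1
  step 20: m=9, q=25, a=1
  step 21: m=16, q=17, a=2
  step 22: m=18, q=21, a=2
  step 23: m=24, q=5, a=10
  step 24: m=26, q=1, a=52
a_24 = 2*a_0 = 52, so the period closes here.
sqrt(681) = [26; 10, 2, 2, 1, 1, 2, 6, 7, 3, 2, 1, 16, 1, 2, 3, 7, 6, 2, 1, 1, 2, 2, 10, 52]
Period length = 24

24


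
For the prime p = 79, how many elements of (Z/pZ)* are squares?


For prime p, the number of non-zero quadratic residues is (p-1)/2.
= (79-1)/2
= 39

39


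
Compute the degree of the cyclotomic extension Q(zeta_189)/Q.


The degree equals Euler's totient phi(189).
189 = 3^3 * 7
phi(189) = 108

108


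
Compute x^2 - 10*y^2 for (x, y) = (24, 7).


x^2 - d*y^2
= 24^2 - 10*7^2
= 576 - 490
= 86

86


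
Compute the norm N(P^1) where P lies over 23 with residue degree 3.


N(P^a) = p^(a*f)
= 23^(1*3)
= 23^3
= 12167

12167


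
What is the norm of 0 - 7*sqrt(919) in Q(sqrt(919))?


N(a + b*sqrt(d)) = a^2 - d*b^2
= (0)^2 - (919)*(-7)^2
= 0 - 45031
= -45031

-45031


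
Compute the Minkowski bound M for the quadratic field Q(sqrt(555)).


d = 555, d mod 4 = 3, so disc(K) = 4d = 2220; |disc(K)| = 2220
Real quadratic field, so n = 2, s = r2 = 0, r1 = 2
M = (n!/n^n) * (4/pi)^s * sqrt(|disc(K)|) = (2!/2^2) * (4/pi)^0 * sqrt(2220)
= 0.5 * 1.000000 * 47.116876
= 23.5584

23.5584


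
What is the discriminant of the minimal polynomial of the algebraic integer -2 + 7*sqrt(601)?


The element -2 + 7*sqrt(601) has minimal polynomial:
x^2 + 4*x - 29445
Discriminant = (4)^2 - 4*(-29445)
= 16 + 117780
= 117796

117796


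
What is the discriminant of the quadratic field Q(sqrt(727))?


For K = Q(sqrt(d)) with d squarefree: disc(K) = d if d = 1 mod 4, and disc(K) = 4d if d = 2 or 3 mod 4.
Here d = 727, and d mod 4 = 3.
d = 3 mod 4, not 1 (O_K = Z[sqrt(d)]), so disc(K) = 4d = 4 * (727) = 2908

2908


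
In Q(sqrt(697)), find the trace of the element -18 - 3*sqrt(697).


Tr(a + b*sqrt(d)) = (a + b*sqrt(d)) + (a - b*sqrt(d)) = 2a
= 2 * (-18)
= -36

-36


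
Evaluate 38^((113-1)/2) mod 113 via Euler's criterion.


p = 113 is prime and the exponent is (p-1)/2 = 56, so by Euler's criterion 38^56 = (38/113) = +1 or -1 mod 113.
Compute by square-and-multiply:
  56 = 32 + 16 + 8 (binary 111000)
  Repeated squaring mod 113: 38^1 = 38, 38^2 = 88, 38^4 = 60, 38^8 = 97, 38^16 = 30, 38^32 = 109
  38^56 = 38^32 * 38^16 * 38^8 = 109 * 30 * 97 mod 113
    109 * 30 = 3270 = 106 mod 113
    106 * 97 = 10282 = 112 mod 113
  38^56 = 112 mod 113
Result 112 = p - 1 = -1 mod 113: 38 is a quadratic non-residue mod 113. As a residue in [0, p-1] the value is 112.
38^56 mod 113 = 112

112


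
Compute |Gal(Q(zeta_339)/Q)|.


|Gal(Q(zeta_339)/Q)| = phi(339)
= 224

224


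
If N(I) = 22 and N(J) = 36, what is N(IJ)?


N(IJ) = N(I) * N(J)
= 22 * 36
= 792

792


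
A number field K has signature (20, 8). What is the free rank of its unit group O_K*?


By Dirichlet's unit theorem:
rank = r1 + r2 - 1
= 20 + 8 - 1
= 27

27


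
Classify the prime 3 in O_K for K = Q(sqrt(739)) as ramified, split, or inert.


K = Q(sqrt(739)). Since d mod 4 = 3, disc(K) = 2956.
Check p | disc: 2956 mod 3 = 1.
p does not divide disc. Compute Legendre symbol (d/p):
1^((3-1)/2) mod 3 = 1
(d/p) = 1, so p splits: (p) = P*P' with e=1, f=1, g=2.
Therefore p is split.

split


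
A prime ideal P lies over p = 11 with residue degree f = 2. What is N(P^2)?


N(P^a) = p^(a*f)
= 11^(2*2)
= 11^4
= 14641

14641


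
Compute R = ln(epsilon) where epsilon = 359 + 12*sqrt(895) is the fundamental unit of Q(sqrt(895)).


epsilon = 359 + 12*sqrt(895)
= 717.9986
R = ln(717.9986)
= 6.5765

6.5765


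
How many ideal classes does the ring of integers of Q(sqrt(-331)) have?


K = Q(sqrt(-331)). d mod 4 = 1, so D = disc(K) = d = -331
h(K) equals the number of primitive reduced positive-definite forms (a, b, c) = a*x^2 + b*x*y + c*y^2 with b^2 - 4ac = D,
where reduced means |b| <= a <= c, with b >= 0 whenever |b| = a or a = c, and primitive means gcd(a, b, c) = 1.
Reduced forces 3a^2 <= |D| = 331, so 1 <= a <= 10; b must have the parity of D, and c = (b^2 - D)/(4a) must be an integer >= a.
Enumerate a = 1..10, b in [-a, a]:
  a=1: (1, 1, 83)  [1]
  a=2..4: none
  a=5: (5, -3, 17), (5, 3, 17)  [2]
  a=6..10: none
Total reduced forms: 1 + 2 = 3
h = 3

3


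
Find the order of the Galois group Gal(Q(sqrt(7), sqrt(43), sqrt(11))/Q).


The 3 square roots of distinct primes are multiplicatively independent over Q,
so [K:Q] = 2^3 and Gal(K/Q) is isomorphic to (Z/2Z)^3.
|Gal| = 2^3 = 8

8


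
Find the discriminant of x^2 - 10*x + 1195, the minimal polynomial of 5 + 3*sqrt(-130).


The element 5 + 3*sqrt(-130) has minimal polynomial:
x^2 - 10*x + 1195
Discriminant = (-10)^2 - 4*(1195)
= 100 - 4780
= -4680

-4680


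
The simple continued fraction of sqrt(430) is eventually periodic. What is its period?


Run the CF algorithm for sqrt(430).
a_0 = floor(sqrt(430)) = 20; set m_0=0, q_0=1.
Recurrence: m' = q*a - m,  q' = (d - m'^2)/q,  a' = floor((a_0 + m')/q').
  step 1: m=20, q=30, a=1
  step 2: m=10, q=11, a=2
  step 3: m=12, q=26, a=1
  step 4: m=14, q=9, a=3
  step 5: m=13, q=29, a=1
  step 6: m=16, q=6, a=6
  step 7: m=20, q=5, a=8
  step 8: m=20, q=6, a=6
  step 9: m=16, q=29, a=1
  step 10: m=13, q=9, a=3
  step 11: m=14, q=26, a=1
  step 12: m=12, q=11, a=2
  step 13: m=10, q=30, a=1
  step 14: m=20, q=1, a=40
a_14 = 2*a_0 = 40, so the period closes here.
sqrt(430) = [20; 1, 2, 1, 3, 1, 6, 8, 6, 1, 3, 1, 2, 1, 40]
Period length = 14

14


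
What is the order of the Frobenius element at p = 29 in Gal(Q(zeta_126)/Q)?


The Frobenius at p in Gal(Q(zeta_n)/Q) = (Z/nZ)* is the class of p, so its order is ord_126(29), the smallest k >= 1 with 29^k = 1 mod 126.
n = 126 = 2 * 3^2 * 7, phi(126) = 36; the order divides phi(n).
Divisors of 36: 1, 2, 3, 4, 6, 9, 12, 18, 36
Repeated squaring mod 126: 29^1 = 29, 29^2 = 85, 29^4 = 43, 29^8 = 85, 29^16 = 43, 29^32 = 85
Test divisors in increasing order:
  k=1: 29^1 = 29 mod 126
  k=2: 29^2 = 85 mod 126
  k=3: 29^3 = 85 * 29 = 71 mod 126
  k=4: 29^4 = 43 mod 126
  k=6: 29^6 = 43 * 85 = 1 mod 126  <- first divisor giving 1
Order = 6

6


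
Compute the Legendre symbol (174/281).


p = 281 is prime, so compute (174/281) with the reciprocity algorithm (Jacobi-symbol steps: pull out 2s via (2/n), flip via reciprocity, reduce):
  pull out 2: (2/281) = +1  (since 281 mod 8 = 1)
  reciprocity: (87/281) -> +(281/87)
  reduce: (20/87)
  pull out 2: (2/87) = +1  (since 87 mod 8 = 7)
  pull out 2: (2/87) = +1  (since 87 mod 8 = 7)
  reciprocity: (5/87) -> +(87/5)
  reduce: (2/5)
  pull out 2: (2/5) = -1  (since 5 mod 8 = 5)
  (1/5) = 1
Product of signs = -1
(174/281) = -1

-1


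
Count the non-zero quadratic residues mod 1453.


For prime p, the number of non-zero quadratic residues is (p-1)/2.
= (1453-1)/2
= 726

726


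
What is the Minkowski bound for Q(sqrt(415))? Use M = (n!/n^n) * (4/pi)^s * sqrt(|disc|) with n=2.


d = 415, d mod 4 = 3, so disc(K) = 4d = 1660; |disc(K)| = 1660
Real quadratic field, so n = 2, s = r2 = 0, r1 = 2
M = (n!/n^n) * (4/pi)^s * sqrt(|disc(K)|) = (2!/2^2) * (4/pi)^0 * sqrt(1660)
= 0.5 * 1.000000 * 40.743098
= 20.3715

20.3715


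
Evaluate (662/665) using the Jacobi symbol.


Compute (662/665) via quadratic reciprocity:
  pull out 2: (2/665) = +1  (since 665 mod 8 = 1)
  reciprocity: (331/665) -> +(665/331)
  reduce: (3/331)
  reciprocity: (3/331) -> -(331/3)
  reduce: (1/3)
  (1/3) = 1
Product of signs = -1

-1


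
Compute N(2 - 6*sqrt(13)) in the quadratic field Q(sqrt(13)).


N(a + b*sqrt(d)) = a^2 - d*b^2
= (2)^2 - (13)*(-6)^2
= 4 - 468
= -464

-464


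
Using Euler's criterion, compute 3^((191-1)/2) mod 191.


p = 191 is prime and the exponent is (p-1)/2 = 95, so by Euler's criterion 3^95 = (3/191) = +1 or -1 mod 191.
Compute by square-and-multiply:
  95 = 64 + 16 + 8 + 4 + 2 + 1 (binary 1011111)
  Repeated squaring mod 191: 3^1 = 3, 3^2 = 9, 3^4 = 81, 3^8 = 67, 3^16 = 96, 3^32 = 48, 3^64 = 12
  3^95 = 3^64 * 3^16 * 3^8 * 3^4 * 3^2 * 3^1 = 12 * 96 * 67 * 81 * 9 * 3 mod 191
    12 * 96 = 1152 = 6 mod 191
    6 * 67 = 402 = 20 mod 191
    20 * 81 = 1620 = 92 mod 191
    92 * 9 = 828 = 64 mod 191
    64 * 3 = 192 = 1 mod 191
  3^95 = 1 mod 191
Result 1: 3 is a quadratic residue mod 191.
3^95 mod 191 = 1

1


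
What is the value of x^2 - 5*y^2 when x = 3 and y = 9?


x^2 - d*y^2
= 3^2 - 5*9^2
= 9 - 405
= -396

-396


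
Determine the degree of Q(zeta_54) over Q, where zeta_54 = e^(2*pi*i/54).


The degree equals Euler's totient phi(54).
54 = 2 * 3^3
phi(54) = 18

18


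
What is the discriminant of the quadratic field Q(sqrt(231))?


For K = Q(sqrt(d)) with d squarefree: disc(K) = d if d = 1 mod 4, and disc(K) = 4d if d = 2 or 3 mod 4.
Here d = 231, and d mod 4 = 3.
d = 3 mod 4, not 1 (O_K = Z[sqrt(d)]), so disc(K) = 4d = 4 * (231) = 924

924


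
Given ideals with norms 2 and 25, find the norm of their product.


N(IJ) = N(I) * N(J)
= 2 * 25
= 50

50


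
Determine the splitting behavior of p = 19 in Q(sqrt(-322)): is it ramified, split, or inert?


K = Q(sqrt(-322)). Since d mod 4 = 2, disc(K) = -1288.
Check p | disc: -1288 mod 19 = 4.
p does not divide disc. Compute Legendre symbol (d/p):
1^((19-1)/2) mod 19 = 1
(d/p) = 1, so p splits: (p) = P*P' with e=1, f=1, g=2.
Therefore p is split.

split


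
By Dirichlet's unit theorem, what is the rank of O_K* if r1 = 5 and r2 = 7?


By Dirichlet's unit theorem:
rank = r1 + r2 - 1
= 5 + 7 - 1
= 11

11


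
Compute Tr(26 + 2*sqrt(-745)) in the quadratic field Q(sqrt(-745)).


Tr(a + b*sqrt(d)) = (a + b*sqrt(d)) + (a - b*sqrt(d)) = 2a
= 2 * (26)
= 52

52


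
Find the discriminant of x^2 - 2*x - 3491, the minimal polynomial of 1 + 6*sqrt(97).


The element 1 + 6*sqrt(97) has minimal polynomial:
x^2 - 2*x - 3491
Discriminant = (-2)^2 - 4*(-3491)
= 4 + 13964
= 13968

13968


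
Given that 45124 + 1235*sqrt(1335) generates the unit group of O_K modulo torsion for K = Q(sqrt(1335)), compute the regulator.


epsilon = 45124 + 1235*sqrt(1335)
= 90248.0000
R = ln(90248.0000)
= 11.4103

11.4103


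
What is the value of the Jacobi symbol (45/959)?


Compute (45/959) via quadratic reciprocity:
  reciprocity: (45/959) -> +(959/45)
  reduce: (14/45)
  pull out 2: (2/45) = -1  (since 45 mod 8 = 5)
  reciprocity: (7/45) -> +(45/7)
  reduce: (3/7)
  reciprocity: (3/7) -> -(7/3)
  reduce: (1/3)
  (1/3) = 1
Product of signs = 1

1


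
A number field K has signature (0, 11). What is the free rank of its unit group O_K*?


By Dirichlet's unit theorem:
rank = r1 + r2 - 1
= 0 + 11 - 1
= 10

10


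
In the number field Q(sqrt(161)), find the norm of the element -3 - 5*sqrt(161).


N(a + b*sqrt(d)) = a^2 - d*b^2
= (-3)^2 - (161)*(-5)^2
= 9 - 4025
= -4016

-4016


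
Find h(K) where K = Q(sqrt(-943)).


K = Q(sqrt(-943)). d mod 4 = 1, so D = disc(K) = d = -943
h(K) equals the number of primitive reduced positive-definite forms (a, b, c) = a*x^2 + b*x*y + c*y^2 with b^2 - 4ac = D,
where reduced means |b| <= a <= c, with b >= 0 whenever |b| = a or a = c, and primitive means gcd(a, b, c) = 1.
Reduced forces 3a^2 <= |D| = 943, so 1 <= a <= 17; b must have the parity of D, and c = (b^2 - D)/(4a) must be an integer >= a.
Enumerate a = 1..17, b in [-a, a]:
  a=1: (1, 1, 236)  [1]
  a=2: (2, -1, 118), (2, 1, 118)  [2]
  a=3: none
  a=4: (4, -1, 59), (4, 1, 59)  [2]
  a=5..6: none
  a=7: (7, -3, 34), (7, 3, 34)  [2]
  a=8: (8, -7, 31), (8, 7, 31)  [2]
  a=9..10: none
  a=11: (11, -5, 22), (11, 5, 22)  [2]
  a=12..13: none
  a=14: (14, -11, 19), (14, -3, 17), (14, 3, 17), (14, 11, 19)  [4]
  a=15: none
  a=16: (16, 9, 16)  [1]
  a=17: none
Total reduced forms: 1 + 2 + 2 + 2 + 2 + 2 + 4 + 1 = 16
h = 16

16


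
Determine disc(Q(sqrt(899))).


For K = Q(sqrt(d)) with d squarefree: disc(K) = d if d = 1 mod 4, and disc(K) = 4d if d = 2 or 3 mod 4.
Here d = 899, and d mod 4 = 3.
d = 3 mod 4, not 1 (O_K = Z[sqrt(d)]), so disc(K) = 4d = 4 * (899) = 3596

3596


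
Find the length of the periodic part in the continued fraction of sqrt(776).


Run the CF algorithm for sqrt(776).
a_0 = floor(sqrt(776)) = 27; set m_0=0, q_0=1.
Recurrence: m' = q*a - m,  q' = (d - m'^2)/q,  a' = floor((a_0 + m')/q').
  step 1: m=27, q=47, a=1
  step 2: m=20, q=8, a=5
  step 3: m=20, q=47, a=1
  step 4: m=27, q=1, a=54
a_4 = 2*a_0 = 54, so the period closes here.
sqrt(776) = [27; 1, 5, 1, 54]
Period length = 4

4


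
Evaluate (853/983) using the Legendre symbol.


p = 983 is prime, so compute (853/983) with the reciprocity algorithm (Jacobi-symbol steps: pull out 2s via (2/n), flip via reciprocity, reduce):
  reciprocity: (853/983) -> +(983/853)
  reduce: (130/853)
  pull out 2: (2/853) = -1  (since 853 mod 8 = 5)
  reciprocity: (65/853) -> +(853/65)
  reduce: (8/65)
  pull out 2: (2/65) = +1  (since 65 mod 8 = 1)
  pull out 2: (2/65) = +1  (since 65 mod 8 = 1)
  pull out 2: (2/65) = +1  (since 65 mod 8 = 1)
  (1/65) = 1
Product of signs = -1
(853/983) = -1

-1


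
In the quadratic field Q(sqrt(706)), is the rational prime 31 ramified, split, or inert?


K = Q(sqrt(706)). Since d mod 4 = 2, disc(K) = 2824.
Check p | disc: 2824 mod 31 = 3.
p does not divide disc. Compute Legendre symbol (d/p):
24^((31-1)/2) mod 31 = -1
(d/p) = -1, so p is inert: (p) stays prime with e=1, f=2, g=1.
Therefore p is inert.

inert


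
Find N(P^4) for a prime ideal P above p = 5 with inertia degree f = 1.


N(P^a) = p^(a*f)
= 5^(4*1)
= 5^4
= 625

625


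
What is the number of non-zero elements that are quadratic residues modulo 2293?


For prime p, the number of non-zero quadratic residues is (p-1)/2.
= (2293-1)/2
= 1146

1146


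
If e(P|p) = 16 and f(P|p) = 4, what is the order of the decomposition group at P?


|D_P| = e * f
= 16 * 4
= 64

64


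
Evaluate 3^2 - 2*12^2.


x^2 - d*y^2
= 3^2 - 2*12^2
= 9 - 288
= -279

-279


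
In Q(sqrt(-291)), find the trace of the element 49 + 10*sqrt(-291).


Tr(a + b*sqrt(d)) = (a + b*sqrt(d)) + (a - b*sqrt(d)) = 2a
= 2 * (49)
= 98

98


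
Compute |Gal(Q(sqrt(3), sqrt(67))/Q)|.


The 2 square roots of distinct primes are multiplicatively independent over Q,
so [K:Q] = 2^2 and Gal(K/Q) is isomorphic to (Z/2Z)^2.
|Gal| = 2^2 = 4

4


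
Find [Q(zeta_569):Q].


The degree equals Euler's totient phi(569).
569 = 569
phi(569) = 568

568


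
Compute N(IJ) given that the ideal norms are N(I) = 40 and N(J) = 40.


N(IJ) = N(I) * N(J)
= 40 * 40
= 1600

1600


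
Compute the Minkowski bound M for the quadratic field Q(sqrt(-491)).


d = -491, d mod 4 = 1, so disc(K) = d = -491; |disc(K)| = 491
Imaginary quadratic field, so n = 2, s = r2 = 1, r1 = 0
M = (n!/n^n) * (4/pi)^s * sqrt(|disc(K)|) = (2!/2^2) * (4/pi)^1 * sqrt(491)
= 0.5 * 1.273240 * 22.158520
= 14.1066

14.1066


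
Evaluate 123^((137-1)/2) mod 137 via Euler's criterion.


p = 137 is prime and the exponent is (p-1)/2 = 68, so by Euler's criterion 123^68 = (123/137) = +1 or -1 mod 137.
Compute by square-and-multiply:
  68 = 64 + 4 (binary 1000100)
  Repeated squaring mod 137: 123^1 = 123, 123^2 = 59, 123^4 = 56, 123^8 = 122, 123^16 = 88, 123^32 = 72, 123^64 = 115
  123^68 = 123^64 * 123^4 = 115 * 56 mod 137
    115 * 56 = 6440 = 1 mod 137
  123^68 = 1 mod 137
Result 1: 123 is a quadratic residue mod 137.
123^68 mod 137 = 1

1


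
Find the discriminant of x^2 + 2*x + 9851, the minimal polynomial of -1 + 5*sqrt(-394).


The element -1 + 5*sqrt(-394) has minimal polynomial:
x^2 + 2*x + 9851
Discriminant = (2)^2 - 4*(9851)
= 4 - 39404
= -39400

-39400


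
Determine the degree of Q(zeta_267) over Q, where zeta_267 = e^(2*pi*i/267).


The degree equals Euler's totient phi(267).
267 = 3 * 89
phi(267) = 176

176


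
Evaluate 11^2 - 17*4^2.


x^2 - d*y^2
= 11^2 - 17*4^2
= 121 - 272
= -151

-151


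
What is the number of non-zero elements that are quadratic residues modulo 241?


For prime p, the number of non-zero quadratic residues is (p-1)/2.
= (241-1)/2
= 120

120


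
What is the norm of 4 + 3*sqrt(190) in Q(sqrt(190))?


N(a + b*sqrt(d)) = a^2 - d*b^2
= (4)^2 - (190)*(3)^2
= 16 - 1710
= -1694

-1694


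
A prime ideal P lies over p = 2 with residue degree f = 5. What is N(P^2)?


N(P^a) = p^(a*f)
= 2^(2*5)
= 2^10
= 1024

1024


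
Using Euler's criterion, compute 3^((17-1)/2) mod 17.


p = 17 is prime and the exponent is (p-1)/2 = 8, so by Euler's criterion 3^8 = (3/17) = +1 or -1 mod 17.
Compute by square-and-multiply:
  8 = 8 (binary 1000)
  Repeated squaring mod 17: 3^1 = 3, 3^2 = 9, 3^4 = 13, 3^8 = 16
  3^8 = 16 mod 17
Result 16 = p - 1 = -1 mod 17: 3 is a quadratic non-residue mod 17. As a residue in [0, p-1] the value is 16.
3^8 mod 17 = 16

16


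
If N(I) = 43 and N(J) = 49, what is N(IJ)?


N(IJ) = N(I) * N(J)
= 43 * 49
= 2107

2107


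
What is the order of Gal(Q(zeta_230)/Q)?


|Gal(Q(zeta_230)/Q)| = phi(230)
= 88

88


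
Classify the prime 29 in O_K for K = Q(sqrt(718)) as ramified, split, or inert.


K = Q(sqrt(718)). Since d mod 4 = 2, disc(K) = 2872.
Check p | disc: 2872 mod 29 = 1.
p does not divide disc. Compute Legendre symbol (d/p):
22^((29-1)/2) mod 29 = 1
(d/p) = 1, so p splits: (p) = P*P' with e=1, f=1, g=2.
Therefore p is split.

split


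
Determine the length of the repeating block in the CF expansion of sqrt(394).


Run the CF algorithm for sqrt(394).
a_0 = floor(sqrt(394)) = 19; set m_0=0, q_0=1.
Recurrence: m' = q*a - m,  q' = (d - m'^2)/q,  a' = floor((a_0 + m')/q').
  step 1: m=19, q=33, a=1
  step 2: m=14, q=6, a=5
  step 3: m=16, q=23, a=1
  step 4: m=7, q=15, a=1
  step 5: m=8, q=22, a=1
  step 6: m=14, q=9, a=3
  step 7: m=13, q=25, a=1
  step 8: m=12, q=10, a=3
  step 9: m=18, q=7, a=5
  step 10: m=17, q=15, a=2
  step 11: m=13, q=15, a=2
  step 12: m=17, q=7, a=5
  step 13: m=18, q=10, a=3
  step 14: m=12, q=25, a=1
  step 15: m=13, q=9, a=3
  step 16: m=14, q=22, a=1
  step 17: m=8, q=15, a=1
  step 18: m=7, q=23, a=1
  step 19: m=16, q=6, a=5
  step 20: m=14, q=33, a=1
  step 21: m=19, q=1, a=38
a_21 = 2*a_0 = 38, so the period closes here.
sqrt(394) = [19; 1, 5, 1, 1, 1, 3, 1, 3, 5, 2, 2, 5, 3, 1, 3, 1, 1, 1, 5, 1, 38]
Period length = 21

21


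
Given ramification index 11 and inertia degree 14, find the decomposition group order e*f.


|D_P| = e * f
= 11 * 14
= 154

154


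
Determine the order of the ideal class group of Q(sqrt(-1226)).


K = Q(sqrt(-1226)). d mod 4 = 2, so D = disc(K) = 4d = -4904
h(K) equals the number of primitive reduced positive-definite forms (a, b, c) = a*x^2 + b*x*y + c*y^2 with b^2 - 4ac = D,
where reduced means |b| <= a <= c, with b >= 0 whenever |b| = a or a = c, and primitive means gcd(a, b, c) = 1.
Reduced forces 3a^2 <= |D| = 4904, so 1 <= a <= 40; b must have the parity of D, and c = (b^2 - D)/(4a) must be an integer >= a.
Enumerate a = 1..40, b in [-a, a]:
  a=1: (1, 0, 1226)  [1]
  a=2: (2, 0, 613)  [1]
  a=3: (3, -2, 409), (3, 2, 409)  [2]
  a=4: none
  a=5: (5, -4, 246), (5, 4, 246)  [2]
  a=6: (6, -4, 205), (6, 4, 205)  [2]
  a=7..8: none
  a=9: (9, -8, 138), (9, 8, 138)  [2]
  a=10: (10, -4, 123), (10, 4, 123)  [2]
  a=11..12: none
  a=13: (13, -6, 95), (13, 6, 95)  [2]
  a=14: none
  a=15: (15, -14, 85), (15, -4, 82), (15, 4, 82), (15, 14, 85)  [4]
  a=16: none
  a=17: (17, -14, 75), (17, 14, 75)  [2]
  a=18: (18, -8, 69), (18, 8, 69)  [2]
  a=19: (19, -6, 65), (19, 6, 65)  [2]
  a=20..22: none
  a=23: (23, -8, 54), (23, 8, 54)  [2]
  a=24: none
  a=25: (25, -14, 51), (25, 14, 51)  [2]
  a=26: (26, -20, 51), (26, 20, 51)  [2]
  a=27: (27, -8, 46), (27, 8, 46)  [2]
  a=28..29: none
  a=30: (30, -16, 43), (30, -4, 41), (30, 4, 41), (30, 16, 43)  [4]
  a=31: (31, -26, 45), (31, 26, 45)  [2]
  a=32..33: none
  a=34: (34, -20, 39), (34, 20, 39)  [2]
  a=35..37: none
  a=38: (38, -32, 39), (38, 32, 39)  [2]
  a=39..40: none
Total reduced forms: 1 + 1 + 2 + 2 + 2 + 2 + 2 + 2 + 4 + 2 + 2 + 2 + 2 + 2 + 2 + 2 + 4 + 2 + 2 + 2 = 42
h = 42

42


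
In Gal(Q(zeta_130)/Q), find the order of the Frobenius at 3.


The Frobenius at p in Gal(Q(zeta_n)/Q) = (Z/nZ)* is the class of p, so its order is ord_130(3), the smallest k >= 1 with 3^k = 1 mod 130.
n = 130 = 2 * 5 * 13, phi(130) = 48; the order divides phi(n).
Divisors of 48: 1, 2, 3, 4, 6, 8, 12, 16, 24, 48
Repeated squaring mod 130: 3^1 = 3, 3^2 = 9, 3^4 = 81, 3^8 = 61, 3^16 = 81, 3^32 = 61
Test divisors in increasing order:
  k=1: 3^1 = 3 mod 130
  k=2: 3^2 = 9 mod 130
  k=3: 3^3 = 9 * 3 = 27 mod 130
  k=4: 3^4 = 81 mod 130
  k=6: 3^6 = 81 * 9 = 79 mod 130
  k=8: 3^8 = 61 mod 130
  k=12: 3^12 = 61 * 81 = 1 mod 130  <- first divisor giving 1
Order = 12

12


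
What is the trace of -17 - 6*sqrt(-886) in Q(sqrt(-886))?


Tr(a + b*sqrt(d)) = (a + b*sqrt(d)) + (a - b*sqrt(d)) = 2a
= 2 * (-17)
= -34

-34


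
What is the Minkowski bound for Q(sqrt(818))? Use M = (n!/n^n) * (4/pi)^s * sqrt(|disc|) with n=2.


d = 818, d mod 4 = 2, so disc(K) = 4d = 3272; |disc(K)| = 3272
Real quadratic field, so n = 2, s = r2 = 0, r1 = 2
M = (n!/n^n) * (4/pi)^s * sqrt(|disc(K)|) = (2!/2^2) * (4/pi)^0 * sqrt(3272)
= 0.5 * 1.000000 * 57.201399
= 28.6007

28.6007


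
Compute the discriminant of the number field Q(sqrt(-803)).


For K = Q(sqrt(d)) with d squarefree: disc(K) = d if d = 1 mod 4, and disc(K) = 4d if d = 2 or 3 mod 4.
Here d = -803, and d mod 4 = 1.
d = 1 mod 4 (O_K = Z[(1+sqrt(d))/2]), so disc(K) = d = -803

-803


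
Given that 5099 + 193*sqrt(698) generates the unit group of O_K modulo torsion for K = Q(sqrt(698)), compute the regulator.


epsilon = 5099 + 193*sqrt(698)
= 10198.0001
R = ln(10198.0001)
= 9.2299

9.2299


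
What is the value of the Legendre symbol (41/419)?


p = 419 is prime, so compute (41/419) with the reciprocity algorithm (Jacobi-symbol steps: pull out 2s via (2/n), flip via reciprocity, reduce):
  reciprocity: (41/419) -> +(419/41)
  reduce: (9/41)
  reciprocity: (9/41) -> +(41/9)
  reduce: (5/9)
  reciprocity: (5/9) -> +(9/5)
  reduce: (4/5)
  pull out 2: (2/5) = -1  (since 5 mod 8 = 5)
  pull out 2: (2/5) = -1  (since 5 mod 8 = 5)
  (1/5) = 1
Product of signs = 1
(41/419) = 1

1


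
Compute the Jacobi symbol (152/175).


Compute (152/175) via quadratic reciprocity:
  pull out 2: (2/175) = +1  (since 175 mod 8 = 7)
  pull out 2: (2/175) = +1  (since 175 mod 8 = 7)
  pull out 2: (2/175) = +1  (since 175 mod 8 = 7)
  reciprocity: (19/175) -> -(175/19)
  reduce: (4/19)
  pull out 2: (2/19) = -1  (since 19 mod 8 = 3)
  pull out 2: (2/19) = -1  (since 19 mod 8 = 3)
  (1/19) = 1
Product of signs = -1

-1


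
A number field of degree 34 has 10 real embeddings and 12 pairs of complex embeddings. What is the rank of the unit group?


By Dirichlet's unit theorem:
rank = r1 + r2 - 1
= 10 + 12 - 1
= 21

21


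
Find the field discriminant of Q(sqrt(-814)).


For K = Q(sqrt(d)) with d squarefree: disc(K) = d if d = 1 mod 4, and disc(K) = 4d if d = 2 or 3 mod 4.
Here d = -814, and d mod 4 = 2.
d = 2 mod 4, not 1 (O_K = Z[sqrt(d)]), so disc(K) = 4d = 4 * (-814) = -3256

-3256


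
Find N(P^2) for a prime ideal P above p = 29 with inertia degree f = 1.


N(P^a) = p^(a*f)
= 29^(2*1)
= 29^2
= 841

841


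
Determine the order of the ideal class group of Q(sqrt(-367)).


K = Q(sqrt(-367)). d mod 4 = 1, so D = disc(K) = d = -367
h(K) equals the number of primitive reduced positive-definite forms (a, b, c) = a*x^2 + b*x*y + c*y^2 with b^2 - 4ac = D,
where reduced means |b| <= a <= c, with b >= 0 whenever |b| = a or a = c, and primitive means gcd(a, b, c) = 1.
Reduced forces 3a^2 <= |D| = 367, so 1 <= a <= 11; b must have the parity of D, and c = (b^2 - D)/(4a) must be an integer >= a.
Enumerate a = 1..11, b in [-a, a]:
  a=1: (1, 1, 92)  [1]
  a=2: (2, -1, 46), (2, 1, 46)  [2]
  a=3: none
  a=4: (4, -1, 23), (4, 1, 23)  [2]
  a=5..6: none
  a=7: (7, -5, 14), (7, 5, 14)  [2]
  a=8: (8, -7, 13), (8, 7, 13)  [2]
  a=9..11: none
Total reduced forms: 1 + 2 + 2 + 2 + 2 = 9
h = 9

9
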